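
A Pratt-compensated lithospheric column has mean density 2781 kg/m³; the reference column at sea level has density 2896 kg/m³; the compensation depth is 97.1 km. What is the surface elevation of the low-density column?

ρ_ref D = ρ (D + h) → h = D (ρ_ref − ρ)/ρ.
h = 97.1 km × (2896 − 2781)/2781 = 4.02 km.

4.02 km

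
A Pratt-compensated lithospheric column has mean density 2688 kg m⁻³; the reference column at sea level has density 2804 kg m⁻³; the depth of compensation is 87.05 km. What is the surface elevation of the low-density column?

ρ_ref D = ρ (D + h) → h = D (ρ_ref − ρ)/ρ.
h = 87.05 km × (2804 − 2688)/2688 = 3.76 km.

3.76 km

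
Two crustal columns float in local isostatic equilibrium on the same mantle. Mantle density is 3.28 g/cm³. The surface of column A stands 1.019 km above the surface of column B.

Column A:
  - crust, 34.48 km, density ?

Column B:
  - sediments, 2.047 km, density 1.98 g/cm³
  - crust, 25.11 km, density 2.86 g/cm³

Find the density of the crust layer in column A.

2.8 g/cm³

Take the compensation level at the base of the deeper column (depth z_c below the surface of column A) and equate Σ ρ_i t_i down to z_c; mantle fills any gap and the z_c terms cancel.
Column A: 34.48×ρ + (z_c − 34.48)×3.28
Column B: 1.019×0 + 2.047×1.98 + 25.11×2.86 + (z_c − 1.019 − 27.157)×3.28
The z_c×3.28 term appears on both sides and cancels. Collect the known terms of each column as K = Σ(ρt)_known − 3.28 × (depth of known layers): K_A = 0 − 3.28×34.48 = −113.0944; K_B = 75.86766 − 3.28×(1.019 + 27.157) = −16.54962.
Balance: K_A + 34.48×ρ = K_B, so ρ = (K_B − K_A)/34.48 = 96.5448/34.48 = 2.8 g/cm³.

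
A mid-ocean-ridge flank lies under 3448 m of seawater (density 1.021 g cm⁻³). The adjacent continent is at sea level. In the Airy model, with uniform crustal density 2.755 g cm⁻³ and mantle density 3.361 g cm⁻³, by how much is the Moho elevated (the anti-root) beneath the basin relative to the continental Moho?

For local isostatic compensation: replacing crust with seawater at the top is compensated by replacing crust with mantle at the base: d (ρ_c − ρ_w) = a (ρ_m − ρ_c).
a = d (ρ_c − ρ_w)/(ρ_m − ρ_c) = 3448 m × 1.734/0.606 = 9870 m.

9870 m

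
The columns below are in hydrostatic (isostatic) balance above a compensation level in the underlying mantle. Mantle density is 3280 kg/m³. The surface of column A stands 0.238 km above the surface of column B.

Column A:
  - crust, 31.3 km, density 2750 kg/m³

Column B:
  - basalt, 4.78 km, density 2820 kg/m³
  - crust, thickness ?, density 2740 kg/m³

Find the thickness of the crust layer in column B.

Take the compensation level at the base of the deeper column (depth z_c below the surface of column A) and equate Σ ρ_i t_i down to z_c; mantle fills any gap and the z_c terms cancel.
Column A: 31.3×2750 + (z_c − 31.3)×3280
Column B: 0.238×0 + 4.78×2820 + x×2740 + (z_c − 0.238 − 4.78 − x)×3280
The z_c×3280 term appears on both sides and cancels. Collect the known terms of each column as K = Σ(ρt)_known − 3280 × (depth of known layers): K_A = 86075 − 3280×31.3 = −16589; K_B = 13479.6 − 3280×(0.238 + 4.78) = −2979.44.
Balance: K_A = K_B − x×(3280 − 2740), so x = (K_B − K_A)/(3280 − 2740) = 13609.6/540 = 25.2 km.

25.2 km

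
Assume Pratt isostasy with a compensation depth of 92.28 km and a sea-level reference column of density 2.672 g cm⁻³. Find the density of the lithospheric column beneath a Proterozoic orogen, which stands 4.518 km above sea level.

2.55 g cm⁻³

Pratt balance: ρ_ref D = ρ (D + h).
ρ = ρ_ref D/(D + h) = 2.672 × 92.28 km/(92.28 km + 4.518 km) = 2.55 g cm⁻³.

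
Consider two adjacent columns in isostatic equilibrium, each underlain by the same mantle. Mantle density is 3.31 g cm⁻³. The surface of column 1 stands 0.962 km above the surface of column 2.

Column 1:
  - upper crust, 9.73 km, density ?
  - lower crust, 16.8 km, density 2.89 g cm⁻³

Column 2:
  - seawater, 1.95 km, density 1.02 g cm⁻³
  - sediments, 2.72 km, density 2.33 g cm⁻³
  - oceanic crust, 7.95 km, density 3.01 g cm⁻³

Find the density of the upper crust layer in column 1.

2.73 g cm⁻³

Take the compensation level at the base of the deeper column (depth z_c below the surface of column 1) and equate Σ ρ_i t_i down to z_c; mantle fills any gap and the z_c terms cancel.
Column 1: 9.73×ρ + 16.8×2.89 + (z_c − 26.53)×3.31
Column 2: 0.962×0 + 1.95×1.02 + 2.72×2.33 + 7.95×3.01 + (z_c − 0.962 − 12.62)×3.31
The z_c×3.31 term appears on both sides and cancels. Collect the known terms of each column as K = Σ(ρt)_known − 3.31 × (depth of known layers): K_1 = 48.552 − 3.31×26.53 = −39.2623; K_2 = 32.2561 − 3.31×(0.962 + 12.62) = −12.70032.
Balance: K_1 + 9.73×ρ = K_2, so ρ = (K_2 − K_1)/9.73 = 26.562/9.73 = 2.73 g cm⁻³.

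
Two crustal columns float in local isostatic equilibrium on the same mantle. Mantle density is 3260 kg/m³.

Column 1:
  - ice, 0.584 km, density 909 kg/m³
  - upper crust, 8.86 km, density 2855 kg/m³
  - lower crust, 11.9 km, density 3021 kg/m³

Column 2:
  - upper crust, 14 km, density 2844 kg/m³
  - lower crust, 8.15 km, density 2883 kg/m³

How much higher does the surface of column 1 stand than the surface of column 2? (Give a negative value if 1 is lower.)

−0.335 km

For any compensation level in the mantle, the mantle terms cancel and isostasy reduces to e = (Σt_1 − Σt_2) − (Σ(ρt)_1 − Σ(ρt)_2) / ρ_m.
Σt_1 = 21.344 km; Σt_2 = 22.15 km; Σ(ρt)_1 = 61776.056; Σ(ρt)_2 = 63312.45 (in km·kg/m³).
e = (21.344 − 22.15) − (61776.056 − 63312.45) / 3260 = −0.335 km.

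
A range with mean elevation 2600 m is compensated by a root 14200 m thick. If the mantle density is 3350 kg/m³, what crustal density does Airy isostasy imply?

2830 kg/m³

ρ_c h = (ρ_m − ρ_c) r → ρ_c (h + r) = ρ_m r → ρ_c = ρ_m r / (h + r).
ρ_c = 3350 × 14200 m / (2600 m + 14200 m) = 2830 kg/m³.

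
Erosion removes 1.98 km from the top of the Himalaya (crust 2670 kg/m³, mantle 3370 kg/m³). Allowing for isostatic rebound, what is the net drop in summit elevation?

0.411 km

Rebound u = e ρ_c/ρ_m = 1.98 km × 2670/3370 = 1.569 km.
Net surface drop = e − u = 1.98 km − 1.569 km = e (ρ_m − ρ_c)/ρ_m = 0.411 km.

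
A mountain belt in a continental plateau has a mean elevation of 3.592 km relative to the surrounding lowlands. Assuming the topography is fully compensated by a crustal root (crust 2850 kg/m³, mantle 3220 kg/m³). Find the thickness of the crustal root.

27.7 km

For local isostatic compensation: the weight of the topography is balanced by the buoyancy of the root, ρ_c h = (ρ_m − ρ_c) r.
r = h · ρ_c / (ρ_m − ρ_c) = 3.592 km × 2850 / (3220 − 2850) = 27.7 km.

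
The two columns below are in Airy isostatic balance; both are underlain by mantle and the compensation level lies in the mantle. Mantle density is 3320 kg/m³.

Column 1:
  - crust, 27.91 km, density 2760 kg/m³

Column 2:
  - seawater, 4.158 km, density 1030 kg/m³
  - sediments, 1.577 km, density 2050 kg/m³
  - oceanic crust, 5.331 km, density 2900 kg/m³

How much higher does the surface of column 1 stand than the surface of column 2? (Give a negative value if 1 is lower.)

0.562 km

For any compensation level in the mantle, the mantle terms cancel and isostasy reduces to e = (Σt_1 − Σt_2) − (Σ(ρt)_1 − Σ(ρt)_2) / ρ_m.
Σt_1 = 27.91 km; Σt_2 = 11.066 km; Σ(ρt)_1 = 77031.6; Σ(ρt)_2 = 22975.49 (in km·kg/m³).
e = (27.91 − 11.066) − (77031.6 − 22975.49) / 3320 = 0.562 km.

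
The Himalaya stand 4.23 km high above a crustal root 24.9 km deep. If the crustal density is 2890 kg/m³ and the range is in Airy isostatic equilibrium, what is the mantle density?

Airy balance: ρ_c h = (ρ_m − ρ_c) r → ρ_m = ρ_c (1 + h/r).
ρ_m = 2890 × (1 + 4.23 km/24.9 km) = 3380 kg/m³.

3380 kg/m³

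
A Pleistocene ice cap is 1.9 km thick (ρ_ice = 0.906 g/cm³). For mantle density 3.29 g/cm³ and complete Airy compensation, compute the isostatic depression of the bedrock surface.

For local isostatic compensation: the ice load ρ_ice t is balanced by mantle displaced below, ρ_m s.
s = t ρ_ice / ρ_m = 1.9 km × 0.906/3.29 = 0.523 km.

0.523 km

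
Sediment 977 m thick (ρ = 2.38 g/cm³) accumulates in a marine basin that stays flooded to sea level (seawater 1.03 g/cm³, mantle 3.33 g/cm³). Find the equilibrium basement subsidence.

Submarine loading: the sediment displaces seawater, and the subsidence is in turn flooded, so s (ρ_m − ρ_w) = t (ρ_sed − ρ_w).
s = 977 m × (2.38 − 1.03) / (3.33 − 1.03) = 573 m.

573 m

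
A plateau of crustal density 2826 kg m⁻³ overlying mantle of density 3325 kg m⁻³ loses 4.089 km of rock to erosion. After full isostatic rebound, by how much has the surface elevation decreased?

0.614 km

Rebound u = e ρ_c/ρ_m = 4.089 km × 2826/3325 = 3.475 km.
Net surface drop = e − u = 4.089 km − 3.475 km = e (ρ_m − ρ_c)/ρ_m = 0.614 km.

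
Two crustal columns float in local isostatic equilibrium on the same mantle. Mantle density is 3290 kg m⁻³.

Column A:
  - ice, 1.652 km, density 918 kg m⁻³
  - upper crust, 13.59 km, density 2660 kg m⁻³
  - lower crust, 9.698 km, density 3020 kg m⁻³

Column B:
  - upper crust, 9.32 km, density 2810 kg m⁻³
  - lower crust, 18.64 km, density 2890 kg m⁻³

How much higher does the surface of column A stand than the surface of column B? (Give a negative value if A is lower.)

For any compensation level in the mantle, the mantle terms cancel and isostasy reduces to e = (Σt_A − Σt_B) − (Σ(ρt)_A − Σ(ρt)_B) / ρ_m.
Σt_A = 24.94 km; Σt_B = 27.96 km; Σ(ρt)_A = 66953.896; Σ(ρt)_B = 80058.8 (in km·kg m⁻³).
e = (24.94 − 27.96) − (66953.896 − 80058.8) / 3290 = 0.963 km.

0.963 km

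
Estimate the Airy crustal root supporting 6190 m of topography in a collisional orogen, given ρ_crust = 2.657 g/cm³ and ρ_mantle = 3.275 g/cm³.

26600 m

By Archimedes' principle applied to the lithosphere: the weight of the topography is balanced by the buoyancy of the root, ρ_c h = (ρ_m − ρ_c) r.
r = h · ρ_c / (ρ_m − ρ_c) = 6190 m × 2.657 / (3.275 − 2.657) = 26600 m.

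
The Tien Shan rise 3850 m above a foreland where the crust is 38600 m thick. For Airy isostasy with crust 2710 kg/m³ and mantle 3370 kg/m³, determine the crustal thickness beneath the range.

Root depth r = h ρ_c / (ρ_m − ρ_c) = 3850 m × 2710 / 660 = 15810 m.
Total thickness = T + h + r = 38600 m + 3850 m + 15810 m = 58300 m.

58300 m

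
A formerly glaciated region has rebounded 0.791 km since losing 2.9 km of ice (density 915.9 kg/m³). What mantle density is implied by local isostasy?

ρ_m = ρ_ice t / u = 915.9 × 2.9 km/0.791 km = 3360 kg/m³.

3360 kg/m³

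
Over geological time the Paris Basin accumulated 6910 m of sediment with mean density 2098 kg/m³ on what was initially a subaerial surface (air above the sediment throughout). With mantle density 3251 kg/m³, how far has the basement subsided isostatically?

Subaerial load: s = t ρ_sed / ρ_m = 6910 m × 2098/3251 = 4460 m.

4460 m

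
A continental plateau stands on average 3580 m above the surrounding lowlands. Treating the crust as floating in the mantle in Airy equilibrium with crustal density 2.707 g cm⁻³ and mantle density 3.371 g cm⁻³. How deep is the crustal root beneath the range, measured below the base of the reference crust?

Balancing pressure at the compensation depth: the weight of the topography is balanced by the buoyancy of the root, ρ_c h = (ρ_m − ρ_c) r.
r = h · ρ_c / (ρ_m − ρ_c) = 3580 m × 2.707 / (3.371 − 2.707) = 14600 m.

14600 m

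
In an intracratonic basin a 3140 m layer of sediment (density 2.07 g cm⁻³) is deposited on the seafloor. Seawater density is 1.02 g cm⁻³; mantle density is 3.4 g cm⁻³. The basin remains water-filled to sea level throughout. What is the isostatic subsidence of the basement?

1390 m

Submarine loading: the sediment displaces seawater, and the subsidence is in turn flooded, so s (ρ_m − ρ_w) = t (ρ_sed − ρ_w).
s = 3140 m × (2.07 − 1.02) / (3.4 − 1.02) = 1390 m.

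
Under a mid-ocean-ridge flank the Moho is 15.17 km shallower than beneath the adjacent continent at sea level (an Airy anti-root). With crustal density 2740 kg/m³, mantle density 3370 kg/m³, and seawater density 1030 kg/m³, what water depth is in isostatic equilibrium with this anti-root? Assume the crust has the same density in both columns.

5.59 km

Replacing a thickness d of crust by seawater at the top must be balanced by replacing crust with mantle at the base: d (ρ_c − ρ_w) = a (ρ_m − ρ_c).
d = a (ρ_m − ρ_c)/(ρ_c − ρ_w) = 15.17 km × 630/1710 = 5.59 km.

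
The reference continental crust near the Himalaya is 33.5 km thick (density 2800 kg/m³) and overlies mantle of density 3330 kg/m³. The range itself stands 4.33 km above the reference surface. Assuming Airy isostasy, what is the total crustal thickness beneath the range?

Root depth r = h ρ_c / (ρ_m − ρ_c) = 4.33 km × 2800 / 530 = 22.88 km.
Total thickness = T + h + r = 33.5 km + 4.33 km + 22.88 km = 60.7 km.

60.7 km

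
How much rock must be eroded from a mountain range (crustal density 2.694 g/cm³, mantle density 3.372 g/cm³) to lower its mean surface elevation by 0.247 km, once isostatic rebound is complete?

1.23 km

Net drop Δ = e − u = e − e ρ_c/ρ_m = e (ρ_m − ρ_c)/ρ_m.
e = Δ ρ_m/(ρ_m − ρ_c) = 0.247 km × 3.372/0.678 = 1.23 km.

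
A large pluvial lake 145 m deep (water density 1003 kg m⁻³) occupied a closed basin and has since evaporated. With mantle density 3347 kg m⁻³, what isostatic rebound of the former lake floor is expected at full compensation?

u = d ρ_w/ρ_m = 145 m × 1003/3347 = 43.5 m.

43.5 m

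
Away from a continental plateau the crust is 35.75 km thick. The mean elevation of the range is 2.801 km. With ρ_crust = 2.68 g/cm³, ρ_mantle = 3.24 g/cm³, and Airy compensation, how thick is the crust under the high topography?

52 km

Root depth r = h ρ_c / (ρ_m − ρ_c) = 2.801 km × 2.68 / 0.56 = 13.4 km.
Total thickness = T + h + r = 35.75 km + 2.801 km + 13.4 km = 52 km.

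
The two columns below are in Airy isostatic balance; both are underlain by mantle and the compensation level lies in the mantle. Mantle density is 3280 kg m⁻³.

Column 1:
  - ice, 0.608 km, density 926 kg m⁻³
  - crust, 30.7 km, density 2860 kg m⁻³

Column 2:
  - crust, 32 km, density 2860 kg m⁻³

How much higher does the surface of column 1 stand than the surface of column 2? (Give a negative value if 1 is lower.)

0.27 km

For any compensation level in the mantle, the mantle terms cancel and isostasy reduces to e = (Σt_1 − Σt_2) − (Σ(ρt)_1 − Σ(ρt)_2) / ρ_m.
Σt_1 = 31.308 km; Σt_2 = 32 km; Σ(ρt)_1 = 88365.008; Σ(ρt)_2 = 91520 (in km·kg m⁻³).
e = (31.308 − 32) − (88365.008 − 91520) / 3280 = 0.27 km.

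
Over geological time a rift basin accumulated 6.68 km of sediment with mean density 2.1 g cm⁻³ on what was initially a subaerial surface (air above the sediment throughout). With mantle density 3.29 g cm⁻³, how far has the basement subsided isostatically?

Subaerial load: s = t ρ_sed / ρ_m = 6.68 km × 2.1/3.29 = 4.26 km.

4.26 km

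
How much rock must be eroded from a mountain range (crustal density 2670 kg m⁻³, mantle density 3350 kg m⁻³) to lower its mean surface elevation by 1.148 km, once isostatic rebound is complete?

5.66 km

Net drop Δ = e − u = e − e ρ_c/ρ_m = e (ρ_m − ρ_c)/ρ_m.
e = Δ ρ_m/(ρ_m − ρ_c) = 1.148 km × 3350/680 = 5.66 km.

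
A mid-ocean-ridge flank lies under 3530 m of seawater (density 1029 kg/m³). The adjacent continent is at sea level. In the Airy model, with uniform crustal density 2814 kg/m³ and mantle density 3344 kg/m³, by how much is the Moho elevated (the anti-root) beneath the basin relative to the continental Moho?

11900 m

Balancing pressure at the compensation depth: replacing crust with seawater at the top is compensated by replacing crust with mantle at the base: d (ρ_c − ρ_w) = a (ρ_m − ρ_c).
a = d (ρ_c − ρ_w)/(ρ_m − ρ_c) = 3530 m × 1785/530 = 11900 m.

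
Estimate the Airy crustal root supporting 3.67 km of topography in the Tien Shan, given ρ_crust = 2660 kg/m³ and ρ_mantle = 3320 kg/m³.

14.8 km

Balancing pressure at the compensation depth: the weight of the topography is balanced by the buoyancy of the root, ρ_c h = (ρ_m − ρ_c) r.
r = h · ρ_c / (ρ_m − ρ_c) = 3.67 km × 2660 / (3320 − 2660) = 14.8 km.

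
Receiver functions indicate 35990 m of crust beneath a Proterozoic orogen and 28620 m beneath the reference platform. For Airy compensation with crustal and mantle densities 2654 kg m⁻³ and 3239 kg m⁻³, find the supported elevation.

Excess crust Δ = 35990 m − 28620 m = 7370 m, split between elevation h and root r with h + r = Δ.
Airy balance ρ_c h = (ρ_m − ρ_c) r gives r = h ρ_c/(ρ_m − ρ_c), so h (1 + ρ_c/(ρ_m − ρ_c)) = Δ, i.e. h = Δ (ρ_m − ρ_c)/ρ_m.
h = 7370 m × 585/3239 = 1330 m.

1330 m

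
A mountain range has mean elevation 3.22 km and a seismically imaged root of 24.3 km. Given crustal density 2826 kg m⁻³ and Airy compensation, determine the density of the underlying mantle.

Airy balance: ρ_c h = (ρ_m − ρ_c) r → ρ_m = ρ_c (1 + h/r).
ρ_m = 2826 × (1 + 3.22 km/24.3 km) = 3200 kg m⁻³.

3200 kg m⁻³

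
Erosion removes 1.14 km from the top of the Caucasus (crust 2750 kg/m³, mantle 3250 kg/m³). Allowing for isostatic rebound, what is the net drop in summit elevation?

Rebound u = e ρ_c/ρ_m = 1.14 km × 2750/3250 = 0.9646 km.
Net surface drop = e − u = 1.14 km − 0.9646 km = e (ρ_m − ρ_c)/ρ_m = 0.175 km.

0.175 km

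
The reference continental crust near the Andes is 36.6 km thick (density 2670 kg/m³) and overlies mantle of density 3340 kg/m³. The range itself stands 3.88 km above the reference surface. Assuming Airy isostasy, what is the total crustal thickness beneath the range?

Root depth r = h ρ_c / (ρ_m − ρ_c) = 3.88 km × 2670 / 670 = 15.46 km.
Total thickness = T + h + r = 36.6 km + 3.88 km + 15.46 km = 55.9 km.

55.9 km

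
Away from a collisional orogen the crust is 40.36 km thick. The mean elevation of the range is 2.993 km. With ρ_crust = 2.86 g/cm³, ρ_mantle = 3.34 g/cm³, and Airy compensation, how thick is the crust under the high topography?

Root depth r = h ρ_c / (ρ_m − ρ_c) = 2.993 km × 2.86 / 0.48 = 17.83 km.
Total thickness = T + h + r = 40.36 km + 2.993 km + 17.83 km = 61.2 km.

61.2 km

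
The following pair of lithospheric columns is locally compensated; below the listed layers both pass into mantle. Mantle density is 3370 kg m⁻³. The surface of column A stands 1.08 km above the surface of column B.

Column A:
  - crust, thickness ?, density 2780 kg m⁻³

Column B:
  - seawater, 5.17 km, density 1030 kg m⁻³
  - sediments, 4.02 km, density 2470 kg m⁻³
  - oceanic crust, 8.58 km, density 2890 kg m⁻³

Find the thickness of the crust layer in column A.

39.8 km

Take the compensation level at the base of the deeper column (depth z_c below the surface of column A) and equate Σ ρ_i t_i down to z_c; mantle fills any gap and the z_c terms cancel.
Column A: x×2780 + (z_c − 0 − x)×3370
Column B: 1.08×0 + 5.17×1030 + 4.02×2470 + 8.58×2890 + (z_c − 1.08 − 17.77)×3370
The z_c×3370 term appears on both sides and cancels. Collect the known terms of each column as K = Σ(ρt)_known − 3370 × (depth of known layers): K_A = 0 − 3370×0 = 0; K_B = 40050.7 − 3370×(1.08 + 17.77) = −23473.8.
Balance: K_A − x×(3370 − 2780) = K_B, so x = (K_A − K_B)/(3370 − 2780) = 23473.8/590 = 39.8 km.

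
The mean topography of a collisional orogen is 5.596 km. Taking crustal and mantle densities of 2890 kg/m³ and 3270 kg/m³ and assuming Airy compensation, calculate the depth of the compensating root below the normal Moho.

Balancing pressure at the compensation depth: the weight of the topography is balanced by the buoyancy of the root, ρ_c h = (ρ_m − ρ_c) r.
r = h · ρ_c / (ρ_m − ρ_c) = 5.596 km × 2890 / (3270 − 2890) = 42.6 km.

42.6 km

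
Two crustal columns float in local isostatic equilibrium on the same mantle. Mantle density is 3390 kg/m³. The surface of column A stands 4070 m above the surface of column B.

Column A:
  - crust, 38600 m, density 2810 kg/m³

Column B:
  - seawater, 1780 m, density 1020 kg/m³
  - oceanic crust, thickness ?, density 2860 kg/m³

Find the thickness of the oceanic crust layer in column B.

8250 m

Take the compensation level at the base of the deeper column (depth z_c below the surface of column A) and equate Σ ρ_i t_i down to z_c; mantle fills any gap and the z_c terms cancel.
Column A: 38600×2810 + (z_c − 38600)×3390
Column B: 4070×0 + 1780×1020 + x×2860 + (z_c − 4070 − 1780 − x)×3390
The z_c×3390 term appears on both sides and cancels. Collect the known terms of each column as K = Σ(ρt)_known − 3390 × (depth of known layers): K_A = 108466000 − 3390×38600 = −22388000; K_B = 1815600 − 3390×(4070 + 1780) = −18015900.
Balance: K_A = K_B − x×(3390 − 2860), so x = (K_B − K_A)/(3390 − 2860) = 4372100/530 = 8250 m.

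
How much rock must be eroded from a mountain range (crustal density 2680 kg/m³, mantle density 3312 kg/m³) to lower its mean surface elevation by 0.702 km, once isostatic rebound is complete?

Net drop Δ = e − u = e − e ρ_c/ρ_m = e (ρ_m − ρ_c)/ρ_m.
e = Δ ρ_m/(ρ_m − ρ_c) = 0.702 km × 3312/632 = 3.68 km.

3.68 km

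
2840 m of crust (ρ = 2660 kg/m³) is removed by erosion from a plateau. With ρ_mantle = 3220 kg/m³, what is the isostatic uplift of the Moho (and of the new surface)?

Unloading: uplift u = e ρ_c/ρ_m = 2840 m × 2660/3220 = 2350 m.

2350 m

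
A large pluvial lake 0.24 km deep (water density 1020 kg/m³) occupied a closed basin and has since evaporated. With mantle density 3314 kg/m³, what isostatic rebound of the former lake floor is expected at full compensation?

0.0739 km

u = d ρ_w/ρ_m = 0.24 km × 1020/3314 = 0.0739 km.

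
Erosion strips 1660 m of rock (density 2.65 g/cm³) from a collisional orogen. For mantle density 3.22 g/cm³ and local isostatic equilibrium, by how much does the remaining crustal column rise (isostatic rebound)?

Unloading: uplift u = e ρ_c/ρ_m = 1660 m × 2.65/3.22 = 1370 m.

1370 m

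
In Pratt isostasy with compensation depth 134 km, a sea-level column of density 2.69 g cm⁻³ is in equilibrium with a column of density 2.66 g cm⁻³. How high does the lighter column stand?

ρ_ref D = ρ (D + h) → h = D (ρ_ref − ρ)/ρ.
h = 134 km × (2.69 − 2.66)/2.66 = 1.51 km.

1.51 km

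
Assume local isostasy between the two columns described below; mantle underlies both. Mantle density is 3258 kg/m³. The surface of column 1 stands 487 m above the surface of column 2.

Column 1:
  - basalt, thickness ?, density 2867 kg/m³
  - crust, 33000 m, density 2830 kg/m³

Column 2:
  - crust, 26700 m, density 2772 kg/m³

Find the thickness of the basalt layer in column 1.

1120 m

Take the compensation level at the base of the deeper column (depth z_c below the surface of column 1) and equate Σ ρ_i t_i down to z_c; mantle fills any gap and the z_c terms cancel.
Column 1: x×2867 + 33000×2830 + (z_c − 33000 − x)×3258
Column 2: 487×0 + 26700×2772 + (z_c − 487 − 26700)×3258
The z_c×3258 term appears on both sides and cancels. Collect the known terms of each column as K = Σ(ρt)_known − 3258 × (depth of known layers): K_1 = 93390000 − 3258×33000 = −14124000; K_2 = 74012400 − 3258×(487 + 26700) = −14562846.
Balance: K_1 − x×(3258 − 2867) = K_2, so x = (K_1 − K_2)/(3258 − 2867) = 438846/391 = 1120 m.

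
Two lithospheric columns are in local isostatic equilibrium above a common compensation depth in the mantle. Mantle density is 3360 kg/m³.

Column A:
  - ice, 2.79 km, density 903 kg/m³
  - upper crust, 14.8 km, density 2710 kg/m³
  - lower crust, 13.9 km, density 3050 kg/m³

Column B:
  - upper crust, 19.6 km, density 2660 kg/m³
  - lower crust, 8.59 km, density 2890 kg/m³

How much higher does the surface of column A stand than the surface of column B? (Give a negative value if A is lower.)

0.901 km

For any compensation level in the mantle, the mantle terms cancel and isostasy reduces to e = (Σt_A − Σt_B) − (Σ(ρt)_A − Σ(ρt)_B) / ρ_m.
Σt_A = 31.49 km; Σt_B = 28.19 km; Σ(ρt)_A = 85022.37; Σ(ρt)_B = 76961.1 (in km·kg/m³).
e = (31.49 − 28.19) − (85022.37 − 76961.1) / 3360 = 0.901 km.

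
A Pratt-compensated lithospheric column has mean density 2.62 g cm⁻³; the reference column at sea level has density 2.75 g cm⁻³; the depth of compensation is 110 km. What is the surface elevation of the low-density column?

5.46 km

ρ_ref D = ρ (D + h) → h = D (ρ_ref − ρ)/ρ.
h = 110 km × (2.75 − 2.62)/2.62 = 5.46 km.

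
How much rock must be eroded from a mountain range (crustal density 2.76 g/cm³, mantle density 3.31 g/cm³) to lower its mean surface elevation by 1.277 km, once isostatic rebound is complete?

7.69 km

Net drop Δ = e − u = e − e ρ_c/ρ_m = e (ρ_m − ρ_c)/ρ_m.
e = Δ ρ_m/(ρ_m − ρ_c) = 1.277 km × 3.31/0.55 = 7.69 km.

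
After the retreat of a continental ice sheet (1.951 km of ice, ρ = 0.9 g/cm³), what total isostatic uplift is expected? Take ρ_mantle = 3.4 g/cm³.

Removing the load lets mantle flow back in; uplift u satisfies ρ_ice t = ρ_m u.
u = t ρ_ice/ρ_m = 1.951 km × 0.9/3.4 = 0.516 km.

0.516 km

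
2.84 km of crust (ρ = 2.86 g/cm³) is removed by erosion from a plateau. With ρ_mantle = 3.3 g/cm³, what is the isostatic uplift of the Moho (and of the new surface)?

Unloading: uplift u = e ρ_c/ρ_m = 2.84 km × 2.86/3.3 = 2.46 km.

2.46 km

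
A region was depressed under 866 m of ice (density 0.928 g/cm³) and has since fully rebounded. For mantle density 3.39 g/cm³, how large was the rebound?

237 m

Removing the load lets mantle flow back in; uplift u satisfies ρ_ice t = ρ_m u.
u = t ρ_ice/ρ_m = 866 m × 0.928/3.39 = 237 m.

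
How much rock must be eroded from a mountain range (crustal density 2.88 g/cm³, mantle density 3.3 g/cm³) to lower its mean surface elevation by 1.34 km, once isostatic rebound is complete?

Net drop Δ = e − u = e − e ρ_c/ρ_m = e (ρ_m − ρ_c)/ρ_m.
e = Δ ρ_m/(ρ_m − ρ_c) = 1.34 km × 3.3/0.42 = 10.5 km.

10.5 km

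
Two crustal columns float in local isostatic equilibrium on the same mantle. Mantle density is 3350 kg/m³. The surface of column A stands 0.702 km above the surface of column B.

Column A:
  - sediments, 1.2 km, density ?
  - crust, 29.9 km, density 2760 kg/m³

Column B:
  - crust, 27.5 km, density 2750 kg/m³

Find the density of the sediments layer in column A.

Take the compensation level at the base of the deeper column (depth z_c below the surface of column A) and equate Σ ρ_i t_i down to z_c; mantle fills any gap and the z_c terms cancel.
Column A: 1.2×ρ + 29.9×2760 + (z_c − 31.1)×3350
Column B: 0.702×0 + 27.5×2750 + (z_c − 0.702 − 27.5)×3350
The z_c×3350 term appears on both sides and cancels. Collect the known terms of each column as K = Σ(ρt)_known − 3350 × (depth of known layers): K_A = 82524 − 3350×31.1 = −21661; K_B = 75625 − 3350×(0.702 + 27.5) = −18851.7.
Balance: K_A + 1.2×ρ = K_B, so ρ = (K_B − K_A)/1.2 = 2809.3/1.2 = 2340 kg/m³.

2340 kg/m³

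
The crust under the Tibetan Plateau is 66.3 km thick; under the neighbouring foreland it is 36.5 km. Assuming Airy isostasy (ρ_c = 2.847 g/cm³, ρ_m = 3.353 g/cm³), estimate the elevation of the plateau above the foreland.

4.5 km

Excess crust Δ = 66.3 km − 36.5 km = 29.8 km, split between elevation h and root r with h + r = Δ.
Airy balance ρ_c h = (ρ_m − ρ_c) r gives r = h ρ_c/(ρ_m − ρ_c), so h (1 + ρ_c/(ρ_m − ρ_c)) = Δ, i.e. h = Δ (ρ_m − ρ_c)/ρ_m.
h = 29.8 km × 0.506/3.353 = 4.5 km.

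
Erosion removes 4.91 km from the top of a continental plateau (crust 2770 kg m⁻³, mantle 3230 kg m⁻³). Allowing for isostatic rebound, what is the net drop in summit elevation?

Rebound u = e ρ_c/ρ_m = 4.91 km × 2770/3230 = 4.211 km.
Net surface drop = e − u = 4.91 km − 4.211 km = e (ρ_m − ρ_c)/ρ_m = 0.699 km.

0.699 km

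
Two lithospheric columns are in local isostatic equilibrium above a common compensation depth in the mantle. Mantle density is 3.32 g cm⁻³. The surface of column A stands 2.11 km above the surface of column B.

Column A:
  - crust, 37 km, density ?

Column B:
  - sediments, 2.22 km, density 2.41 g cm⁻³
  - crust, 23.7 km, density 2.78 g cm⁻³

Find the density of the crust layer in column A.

2.73 g cm⁻³

Take the compensation level at the base of the deeper column (depth z_c below the surface of column A) and equate Σ ρ_i t_i down to z_c; mantle fills any gap and the z_c terms cancel.
Column A: 37×ρ + (z_c − 37)×3.32
Column B: 2.11×0 + 2.22×2.41 + 23.7×2.78 + (z_c − 2.11 − 25.92)×3.32
The z_c×3.32 term appears on both sides and cancels. Collect the known terms of each column as K = Σ(ρt)_known − 3.32 × (depth of known layers): K_A = 0 − 3.32×37 = −122.84; K_B = 71.2362 − 3.32×(2.11 + 25.92) = −21.8234.
Balance: K_A + 37×ρ = K_B, so ρ = (K_B − K_A)/37 = 101.017/37 = 2.73 g cm⁻³.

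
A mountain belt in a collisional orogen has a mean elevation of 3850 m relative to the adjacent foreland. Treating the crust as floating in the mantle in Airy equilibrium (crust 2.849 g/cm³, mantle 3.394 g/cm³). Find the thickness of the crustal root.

20100 m

For local isostatic compensation: the weight of the topography is balanced by the buoyancy of the root, ρ_c h = (ρ_m − ρ_c) r.
r = h · ρ_c / (ρ_m − ρ_c) = 3850 m × 2.849 / (3.394 − 2.849) = 20100 m.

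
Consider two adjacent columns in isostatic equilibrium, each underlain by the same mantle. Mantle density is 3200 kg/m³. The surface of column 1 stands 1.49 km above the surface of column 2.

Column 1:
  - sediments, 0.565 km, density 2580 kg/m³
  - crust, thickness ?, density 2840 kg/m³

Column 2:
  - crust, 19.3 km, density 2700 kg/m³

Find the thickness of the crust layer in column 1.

39.1 km

Take the compensation level at the base of the deeper column (depth z_c below the surface of column 1) and equate Σ ρ_i t_i down to z_c; mantle fills any gap and the z_c terms cancel.
Column 1: 0.565×2580 + x×2840 + (z_c − 0.565 − x)×3200
Column 2: 1.49×0 + 19.3×2700 + (z_c − 1.49 − 19.3)×3200
The z_c×3200 term appears on both sides and cancels. Collect the known terms of each column as K = Σ(ρt)_known − 3200 × (depth of known layers): K_1 = 1457.7 − 3200×0.565 = −350.3; K_2 = 52110 − 3200×(1.49 + 19.3) = −14418.
Balance: K_1 − x×(3200 − 2840) = K_2, so x = (K_1 − K_2)/(3200 − 2840) = 14067.7/360 = 39.1 km.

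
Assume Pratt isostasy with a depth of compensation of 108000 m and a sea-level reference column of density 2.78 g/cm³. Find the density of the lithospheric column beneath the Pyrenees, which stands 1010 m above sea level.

Pratt balance: ρ_ref D = ρ (D + h).
ρ = ρ_ref D/(D + h) = 2.78 × 108000 m/(108000 m + 1010 m) = 2.75 g/cm³.

2.75 g/cm³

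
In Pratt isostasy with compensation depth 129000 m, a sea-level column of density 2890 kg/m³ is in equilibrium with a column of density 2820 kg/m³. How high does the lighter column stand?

ρ_ref D = ρ (D + h) → h = D (ρ_ref − ρ)/ρ.
h = 129000 m × (2890 − 2820)/2820 = 3200 m.

3200 m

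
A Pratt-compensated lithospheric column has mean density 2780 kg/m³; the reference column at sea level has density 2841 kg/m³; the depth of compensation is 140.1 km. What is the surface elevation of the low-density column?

3.07 km

ρ_ref D = ρ (D + h) → h = D (ρ_ref − ρ)/ρ.
h = 140.1 km × (2841 − 2780)/2780 = 3.07 km.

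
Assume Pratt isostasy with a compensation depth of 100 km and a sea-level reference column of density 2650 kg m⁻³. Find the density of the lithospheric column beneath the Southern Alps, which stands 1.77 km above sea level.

2600 kg m⁻³

Pratt balance: ρ_ref D = ρ (D + h).
ρ = ρ_ref D/(D + h) = 2650 × 100 km/(100 km + 1.77 km) = 2600 kg m⁻³.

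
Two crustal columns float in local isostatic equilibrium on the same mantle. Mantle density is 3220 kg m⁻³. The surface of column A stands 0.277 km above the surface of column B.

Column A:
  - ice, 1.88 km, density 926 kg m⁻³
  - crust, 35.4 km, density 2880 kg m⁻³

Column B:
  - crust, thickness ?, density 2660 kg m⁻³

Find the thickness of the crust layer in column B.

27.6 km

Take the compensation level at the base of the deeper column (depth z_c below the surface of column A) and equate Σ ρ_i t_i down to z_c; mantle fills any gap and the z_c terms cancel.
Column A: 1.88×926 + 35.4×2880 + (z_c − 37.28)×3220
Column B: 0.277×0 + x×2660 + (z_c − 0.277 − 0 − x)×3220
The z_c×3220 term appears on both sides and cancels. Collect the known terms of each column as K = Σ(ρt)_known − 3220 × (depth of known layers): K_A = 103692.88 − 3220×37.28 = −16348.72; K_B = 0 − 3220×(0.277 + 0) = −891.94.
Balance: K_A = K_B − x×(3220 − 2660), so x = (K_B − K_A)/(3220 − 2660) = 15456.8/560 = 27.6 km.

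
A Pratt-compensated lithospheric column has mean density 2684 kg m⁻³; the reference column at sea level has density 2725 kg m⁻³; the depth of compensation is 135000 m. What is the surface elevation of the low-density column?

ρ_ref D = ρ (D + h) → h = D (ρ_ref − ρ)/ρ.
h = 135000 m × (2725 − 2684)/2684 = 2060 m.

2060 m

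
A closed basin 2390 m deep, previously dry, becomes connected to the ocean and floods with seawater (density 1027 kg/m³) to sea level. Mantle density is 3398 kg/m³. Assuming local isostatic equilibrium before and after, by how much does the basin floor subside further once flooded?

After flooding the water column is d + s deep. Its weight must equal the weight of mantle displaced by the extra subsidence s: (d + s) ρ_w = s ρ_m.
s = d ρ_w / (ρ_m − ρ_w) = 2390 m × 1027/(3398 − 1027) = 1040 m.

1040 m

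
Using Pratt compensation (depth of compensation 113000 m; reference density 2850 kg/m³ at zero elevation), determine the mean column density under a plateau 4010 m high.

Pratt balance: ρ_ref D = ρ (D + h).
ρ = ρ_ref D/(D + h) = 2850 × 113000 m/(113000 m + 4010 m) = 2750 kg/m³.

2750 kg/m³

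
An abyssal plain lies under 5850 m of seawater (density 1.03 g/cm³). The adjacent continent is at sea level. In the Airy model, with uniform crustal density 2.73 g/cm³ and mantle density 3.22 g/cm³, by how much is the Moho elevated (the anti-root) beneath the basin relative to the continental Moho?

Equating mass per unit area of the two columns: replacing crust with seawater at the top is compensated by replacing crust with mantle at the base: d (ρ_c − ρ_w) = a (ρ_m − ρ_c).
a = d (ρ_c − ρ_w)/(ρ_m − ρ_c) = 5850 m × 1.7/0.49 = 20300 m.

20300 m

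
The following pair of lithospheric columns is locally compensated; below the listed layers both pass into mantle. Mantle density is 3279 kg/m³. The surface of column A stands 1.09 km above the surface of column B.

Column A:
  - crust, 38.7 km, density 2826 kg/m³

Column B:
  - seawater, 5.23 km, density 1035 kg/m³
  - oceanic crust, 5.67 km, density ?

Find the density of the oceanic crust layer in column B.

Take the compensation level at the base of the deeper column (depth z_c below the surface of column A) and equate Σ ρ_i t_i down to z_c; mantle fills any gap and the z_c terms cancel.
Column A: 38.7×2826 + (z_c − 38.7)×3279
Column B: 1.09×0 + 5.23×1035 + 5.67×ρ + (z_c − 1.09 − 10.9)×3279
The z_c×3279 term appears on both sides and cancels. Collect the known terms of each column as K = Σ(ρt)_known − 3279 × (depth of known layers): K_A = 109366.2 − 3279×38.7 = −17531.1; K_B = 5413.05 − 3279×(1.09 + 10.9) = −33902.16.
Balance: K_A = K_B + 5.67×ρ, so ρ = (K_A − K_B)/5.67 = 16371.1/5.67 = 2890 kg/m³.

2890 kg/m³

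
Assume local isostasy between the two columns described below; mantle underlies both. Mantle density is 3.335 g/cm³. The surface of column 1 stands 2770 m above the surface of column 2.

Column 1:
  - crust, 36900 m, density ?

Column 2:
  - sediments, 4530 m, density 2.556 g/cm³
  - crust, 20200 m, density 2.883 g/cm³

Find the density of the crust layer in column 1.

Take the compensation level at the base of the deeper column (depth z_c below the surface of column 1) and equate Σ ρ_i t_i down to z_c; mantle fills any gap and the z_c terms cancel.
Column 1: 36900×ρ + (z_c − 36900)×3.335
Column 2: 2770×0 + 4530×2.556 + 20200×2.883 + (z_c − 2770 − 24730)×3.335
The z_c×3.335 term appears on both sides and cancels. Collect the known terms of each column as K = Σ(ρt)_known − 3.335 × (depth of known layers): K_1 = 0 − 3.335×36900 = −123061.5; K_2 = 69815.28 − 3.335×(2770 + 24730) = −21897.22.
Balance: K_1 + 36900×ρ = K_2, so ρ = (K_2 − K_1)/36900 = 101164/36900 = 2.74 g/cm³.

2.74 g/cm³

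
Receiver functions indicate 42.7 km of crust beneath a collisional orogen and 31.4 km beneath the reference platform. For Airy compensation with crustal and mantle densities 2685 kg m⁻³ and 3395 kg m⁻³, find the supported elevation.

Excess crust Δ = 42.7 km − 31.4 km = 11.3 km, split between elevation h and root r with h + r = Δ.
Airy balance ρ_c h = (ρ_m − ρ_c) r gives r = h ρ_c/(ρ_m − ρ_c), so h (1 + ρ_c/(ρ_m − ρ_c)) = Δ, i.e. h = Δ (ρ_m − ρ_c)/ρ_m.
h = 11.3 km × 710/3395 = 2.36 km.

2.36 km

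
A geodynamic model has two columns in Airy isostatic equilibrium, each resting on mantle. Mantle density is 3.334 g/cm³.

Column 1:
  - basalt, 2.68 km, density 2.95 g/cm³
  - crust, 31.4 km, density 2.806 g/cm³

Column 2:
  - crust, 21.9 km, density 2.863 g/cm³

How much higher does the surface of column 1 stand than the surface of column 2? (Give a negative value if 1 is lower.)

For any compensation level in the mantle, the mantle terms cancel and isostasy reduces to e = (Σt_1 − Σt_2) − (Σ(ρt)_1 − Σ(ρt)_2) / ρ_m.
Σt_1 = 34.08 km; Σt_2 = 21.9 km; Σ(ρt)_1 = 96.0144; Σ(ρt)_2 = 62.6997 (in km·g/cm³).
e = (34.08 − 21.9) − (96.0144 − 62.6997) / 3.334 = 2.19 km.

2.19 km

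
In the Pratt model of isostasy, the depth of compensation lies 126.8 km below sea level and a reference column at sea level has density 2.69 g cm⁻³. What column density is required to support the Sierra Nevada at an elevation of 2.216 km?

2.64 g cm⁻³

Pratt balance: ρ_ref D = ρ (D + h).
ρ = ρ_ref D/(D + h) = 2.69 × 126.8 km/(126.8 km + 2.216 km) = 2.64 g cm⁻³.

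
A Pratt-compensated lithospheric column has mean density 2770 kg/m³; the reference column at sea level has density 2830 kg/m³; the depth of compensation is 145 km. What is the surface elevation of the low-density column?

ρ_ref D = ρ (D + h) → h = D (ρ_ref − ρ)/ρ.
h = 145 km × (2830 − 2770)/2770 = 3.14 km.

3.14 km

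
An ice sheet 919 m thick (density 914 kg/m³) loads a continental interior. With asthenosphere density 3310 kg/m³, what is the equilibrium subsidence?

Equating mass per unit area of the two columns: the ice load ρ_ice t is balanced by mantle displaced below, ρ_m s.
s = t ρ_ice / ρ_m = 919 m × 914/3310 = 254 m.

254 m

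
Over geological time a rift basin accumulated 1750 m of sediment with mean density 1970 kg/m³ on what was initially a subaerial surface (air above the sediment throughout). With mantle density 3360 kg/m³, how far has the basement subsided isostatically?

1030 m

Subaerial load: s = t ρ_sed / ρ_m = 1750 m × 1970/3360 = 1030 m.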